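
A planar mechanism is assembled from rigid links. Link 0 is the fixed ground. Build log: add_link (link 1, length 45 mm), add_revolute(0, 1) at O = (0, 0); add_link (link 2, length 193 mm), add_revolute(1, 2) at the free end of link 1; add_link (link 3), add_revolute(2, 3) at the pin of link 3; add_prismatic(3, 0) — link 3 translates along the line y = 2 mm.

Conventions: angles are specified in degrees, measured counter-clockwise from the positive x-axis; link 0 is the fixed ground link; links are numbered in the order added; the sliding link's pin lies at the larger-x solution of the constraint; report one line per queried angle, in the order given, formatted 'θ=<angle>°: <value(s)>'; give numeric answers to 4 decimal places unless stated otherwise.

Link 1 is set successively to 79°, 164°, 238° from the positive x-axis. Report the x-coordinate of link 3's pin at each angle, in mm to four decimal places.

geometry: r = 45 mm, L = 193 mm, e = 2 mm
θ=79°: crank pin P = (r cos θ, r sin θ) = (8.586405, 44.173223)
θ=79°: h = r sin θ − e = 44.173223 − 2 = 42.173223
θ=79°: x = r cos θ + √(L² − h²) = 8.586405 + 188.335921 = 196.922326
θ=164°: crank pin P = (r cos θ, r sin θ) = (-43.256776, 12.403681)
θ=164°: h = r sin θ − e = 12.403681 − 2 = 10.403681
θ=164°: x = r cos θ + √(L² − h²) = -43.256776 + 192.719390 = 149.462614
θ=238°: crank pin P = (r cos θ, r sin θ) = (-23.846367, -38.162164)
θ=238°: h = r sin θ − e = -38.162164 − 2 = -40.162164
θ=238°: x = r cos θ + √(L² − h²) = -23.846367 + 188.775000 = 164.928633

θ=79°: 196.9223
θ=164°: 149.4626
θ=238°: 164.9286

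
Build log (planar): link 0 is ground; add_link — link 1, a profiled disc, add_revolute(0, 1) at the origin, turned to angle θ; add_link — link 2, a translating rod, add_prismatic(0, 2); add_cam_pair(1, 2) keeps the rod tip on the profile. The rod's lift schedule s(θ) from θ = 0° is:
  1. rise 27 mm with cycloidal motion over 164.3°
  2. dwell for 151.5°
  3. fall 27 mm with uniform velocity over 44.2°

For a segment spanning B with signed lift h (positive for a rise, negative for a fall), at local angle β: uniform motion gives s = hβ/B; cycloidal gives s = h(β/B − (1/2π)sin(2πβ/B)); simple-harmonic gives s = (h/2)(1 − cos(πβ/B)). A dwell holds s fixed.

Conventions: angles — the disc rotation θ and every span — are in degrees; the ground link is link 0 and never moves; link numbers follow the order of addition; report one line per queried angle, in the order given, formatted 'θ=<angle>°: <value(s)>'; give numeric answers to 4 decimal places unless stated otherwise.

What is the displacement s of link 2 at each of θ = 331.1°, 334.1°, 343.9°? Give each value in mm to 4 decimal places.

seg 1 [0°–164.3°] cycloidal, h=27: full span → s += 27 → s = 27.0000
seg 2 [164.3°–315.8°] dwell: s stays 27.0000
seg 3 [315.8°–360°] uniform, h=-27: θ=331.1° here. β=15.3, B=44.2. -27·15.3/44.2 = -9.3462 → s = 17.6538
seg 3 [315.8°–360°] uniform, h=-27: θ=334.1° here. β=18.3, B=44.2. -27·18.3/44.2 = -11.1787 → s = 15.8213
seg 3 [315.8°–360°] uniform, h=-27: θ=343.9° here. β=28.1, B=44.2. -27·28.1/44.2 = -17.1652 → s = 9.8348

θ=331.1°: 17.6538
θ=334.1°: 15.8213
θ=343.9°: 9.8348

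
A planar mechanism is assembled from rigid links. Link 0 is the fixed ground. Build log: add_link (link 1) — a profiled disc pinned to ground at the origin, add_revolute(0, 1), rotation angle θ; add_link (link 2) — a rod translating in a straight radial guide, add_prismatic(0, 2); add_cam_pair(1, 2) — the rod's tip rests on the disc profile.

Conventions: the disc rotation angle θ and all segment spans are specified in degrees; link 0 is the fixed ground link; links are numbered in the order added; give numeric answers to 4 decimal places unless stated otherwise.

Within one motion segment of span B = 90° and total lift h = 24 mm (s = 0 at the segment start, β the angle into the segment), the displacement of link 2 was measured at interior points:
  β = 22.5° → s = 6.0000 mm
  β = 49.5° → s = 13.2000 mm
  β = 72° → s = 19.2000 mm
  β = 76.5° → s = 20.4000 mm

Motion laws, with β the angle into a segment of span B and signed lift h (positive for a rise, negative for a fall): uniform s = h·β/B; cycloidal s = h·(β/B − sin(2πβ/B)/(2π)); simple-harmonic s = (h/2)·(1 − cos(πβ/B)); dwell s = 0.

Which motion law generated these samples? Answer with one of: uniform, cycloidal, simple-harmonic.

candidates at β/B = r: uniform s = h·r (linear in β); cycloidal s = h·(r − sin(2πr)/(2π)); simple-harmonic s = (h/2)(1 − cos(πr))
β=22.5°: printed 6.0000 | uniform 6.0000, cycloidal 2.1803, simple-harmonic 3.5147
β=49.5°: printed 13.2000 | uniform 13.2000, cycloidal 14.3804, simple-harmonic 13.8772
β=72°: printed 19.2000 | uniform 19.2000, cycloidal 22.8328, simple-harmonic 21.7082
β=76.5°: printed 20.4000 | uniform 20.4000, cycloidal 23.4902, simple-harmonic 22.6921
only one law matches every sample → uniform

uniform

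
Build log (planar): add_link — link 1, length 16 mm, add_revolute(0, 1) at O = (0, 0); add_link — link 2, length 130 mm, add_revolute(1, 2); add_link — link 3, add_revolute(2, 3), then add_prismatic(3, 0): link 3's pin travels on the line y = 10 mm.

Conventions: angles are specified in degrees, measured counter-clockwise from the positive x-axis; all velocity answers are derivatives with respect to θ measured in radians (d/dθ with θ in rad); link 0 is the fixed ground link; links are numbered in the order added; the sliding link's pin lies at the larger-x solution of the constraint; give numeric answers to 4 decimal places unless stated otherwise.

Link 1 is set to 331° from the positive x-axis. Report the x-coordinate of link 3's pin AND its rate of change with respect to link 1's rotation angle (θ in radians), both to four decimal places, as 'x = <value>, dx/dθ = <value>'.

geometry: r = 16 mm, L = 130 mm, e = 10 mm
crank pin P = (r cos θ, r sin θ) = (13.993915, -7.756954)
h = r sin θ − e = -7.756954 − 10 = -17.756954
x = r cos θ + √(L² − h²) = 13.993915 + 128.781562 = 142.775477
dx/dθ = −r sin θ − h·r cos θ/√(L² − h²) (θ in radians; h = -17.756954) = 9.686495

x = 142.7755, dx/dθ = 9.6865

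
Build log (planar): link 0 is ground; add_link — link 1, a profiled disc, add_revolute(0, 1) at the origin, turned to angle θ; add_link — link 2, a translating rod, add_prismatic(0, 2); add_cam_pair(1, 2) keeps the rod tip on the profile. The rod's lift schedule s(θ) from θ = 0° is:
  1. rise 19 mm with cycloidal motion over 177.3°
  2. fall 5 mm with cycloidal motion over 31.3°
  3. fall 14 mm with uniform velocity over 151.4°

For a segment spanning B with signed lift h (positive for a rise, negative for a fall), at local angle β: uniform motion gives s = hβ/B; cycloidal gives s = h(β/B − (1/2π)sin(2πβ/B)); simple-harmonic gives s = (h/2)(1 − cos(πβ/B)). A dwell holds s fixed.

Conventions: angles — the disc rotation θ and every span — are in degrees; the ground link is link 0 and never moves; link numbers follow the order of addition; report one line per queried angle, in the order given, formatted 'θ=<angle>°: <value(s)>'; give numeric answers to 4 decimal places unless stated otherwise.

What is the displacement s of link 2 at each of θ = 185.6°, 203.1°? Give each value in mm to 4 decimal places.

seg 1 [0°–177.3°] cycloidal, h=19: full span → s += 19 → s = 19.0000
seg 2 [177.3°–208.6°] cycloidal, h=-5: θ=185.6° here. β=8.3, B=31.3. -5·(0.2652 − sin(2π·0.2652)/(2π)) = -0.5337 → s = 18.4663
seg 2 [177.3°–208.6°] cycloidal, h=-5: θ=203.1° here. β=25.8, B=31.3. -5·(0.8243 − sin(2π·0.8243)/(2π)) = -4.8321 → s = 14.1679

θ=185.6°: 18.4663
θ=203.1°: 14.1679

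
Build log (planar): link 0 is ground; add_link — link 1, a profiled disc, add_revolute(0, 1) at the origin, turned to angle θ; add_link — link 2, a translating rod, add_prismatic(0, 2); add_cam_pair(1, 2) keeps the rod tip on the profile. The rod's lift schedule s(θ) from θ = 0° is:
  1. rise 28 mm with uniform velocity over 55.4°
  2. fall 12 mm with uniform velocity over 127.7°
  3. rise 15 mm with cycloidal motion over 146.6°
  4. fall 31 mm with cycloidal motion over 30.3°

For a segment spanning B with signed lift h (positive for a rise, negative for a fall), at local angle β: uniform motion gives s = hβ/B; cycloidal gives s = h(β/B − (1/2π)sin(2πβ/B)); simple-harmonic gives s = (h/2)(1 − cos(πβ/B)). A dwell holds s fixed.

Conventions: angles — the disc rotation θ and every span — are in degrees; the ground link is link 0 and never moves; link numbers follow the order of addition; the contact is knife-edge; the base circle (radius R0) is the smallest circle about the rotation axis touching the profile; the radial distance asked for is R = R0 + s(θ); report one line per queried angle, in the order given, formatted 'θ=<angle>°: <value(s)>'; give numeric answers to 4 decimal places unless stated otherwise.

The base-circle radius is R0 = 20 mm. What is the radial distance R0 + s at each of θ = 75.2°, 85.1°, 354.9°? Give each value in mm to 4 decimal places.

seg 1 [0°–55.4°] uniform, h=28: full span → s += 28 → s = 28.0000
seg 2 [55.4°–183.1°] uniform, h=-12: θ=75.2° here. β=19.8, B=127.7. -12·19.8/127.7 = -1.8606 → s = 26.1394
seg 2 [55.4°–183.1°] uniform, h=-12: θ=85.1° here. β=29.7, B=127.7. -12·29.7/127.7 = -2.7909 → s = 25.2091
seg 2 [55.4°–183.1°] uniform, h=-12: full span → s += -12 → s = 16.0000
seg 3 [183.1°–329.7°] cycloidal, h=15: full span → s += 15 → s = 31.0000
seg 4 [329.7°–360°] cycloidal, h=-31: θ=354.9° here. β=25.2, B=30.3. -31·(0.8317 − sin(2π·0.8317)/(2π)) = -30.0803 → s = 0.9197
θ=75.2°: R = R0 + s = 20 + 26.1394 = 46.1394
θ=85.1°: R = R0 + s = 20 + 25.2091 = 45.2091
θ=354.9°: R = R0 + s = 20 + 0.9197 = 20.9197

θ=75.2°: 46.1394
θ=85.1°: 45.2091
θ=354.9°: 20.9197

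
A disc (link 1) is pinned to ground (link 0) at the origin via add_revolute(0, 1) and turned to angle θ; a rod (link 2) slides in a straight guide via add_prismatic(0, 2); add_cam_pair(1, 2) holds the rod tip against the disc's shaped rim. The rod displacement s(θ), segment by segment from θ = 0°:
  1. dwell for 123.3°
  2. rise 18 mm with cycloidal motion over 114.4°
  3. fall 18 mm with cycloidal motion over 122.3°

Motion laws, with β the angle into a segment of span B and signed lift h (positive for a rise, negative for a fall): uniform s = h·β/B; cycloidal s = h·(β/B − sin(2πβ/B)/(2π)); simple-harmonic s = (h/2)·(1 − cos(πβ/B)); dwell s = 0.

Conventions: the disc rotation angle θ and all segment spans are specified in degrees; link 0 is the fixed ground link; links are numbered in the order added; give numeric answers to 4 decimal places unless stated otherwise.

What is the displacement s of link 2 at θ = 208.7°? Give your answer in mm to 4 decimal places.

segment 1 (0° to 123.3°, dwell): s unchanged at 0.0000
θ = 208.7° falls in segment 2 (123.3° to 237.7°, cycloidal, h = 18): β = 208.7 − 123.3 = 85.4°, B = 114.4°; Δs = 18·(0.7465 − sin(2π·0.7465)/(2π)) = 16.3012; s = 0.0000 + 16.3012 = 16.3012

16.3012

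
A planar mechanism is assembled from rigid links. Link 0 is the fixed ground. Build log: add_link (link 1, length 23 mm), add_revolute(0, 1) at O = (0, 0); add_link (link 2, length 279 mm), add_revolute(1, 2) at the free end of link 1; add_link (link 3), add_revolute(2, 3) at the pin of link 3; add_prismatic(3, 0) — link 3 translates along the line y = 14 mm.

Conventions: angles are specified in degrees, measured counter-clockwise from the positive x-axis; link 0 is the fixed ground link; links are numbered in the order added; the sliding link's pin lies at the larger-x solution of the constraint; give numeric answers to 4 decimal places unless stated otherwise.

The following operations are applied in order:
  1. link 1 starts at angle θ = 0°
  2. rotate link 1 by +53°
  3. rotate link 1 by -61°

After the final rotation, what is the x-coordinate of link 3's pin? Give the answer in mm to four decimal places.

geometry: r = 23 mm, L = 279 mm, e = 14 mm; θ starts at 0°
rotate link 1 by +53°: θ ← 0° +53° = 53°
rotate link 1 by -61°: θ ← 53° -61° = -8°
crank pin P = (r cos θ, r sin θ) = (22.776166, -3.200981)
h = r sin θ − e = -3.200981 − 14 = -17.200981
x = r cos θ + √(L² − h²) = 22.776166 + 278.469255 = 301.245421

301.2454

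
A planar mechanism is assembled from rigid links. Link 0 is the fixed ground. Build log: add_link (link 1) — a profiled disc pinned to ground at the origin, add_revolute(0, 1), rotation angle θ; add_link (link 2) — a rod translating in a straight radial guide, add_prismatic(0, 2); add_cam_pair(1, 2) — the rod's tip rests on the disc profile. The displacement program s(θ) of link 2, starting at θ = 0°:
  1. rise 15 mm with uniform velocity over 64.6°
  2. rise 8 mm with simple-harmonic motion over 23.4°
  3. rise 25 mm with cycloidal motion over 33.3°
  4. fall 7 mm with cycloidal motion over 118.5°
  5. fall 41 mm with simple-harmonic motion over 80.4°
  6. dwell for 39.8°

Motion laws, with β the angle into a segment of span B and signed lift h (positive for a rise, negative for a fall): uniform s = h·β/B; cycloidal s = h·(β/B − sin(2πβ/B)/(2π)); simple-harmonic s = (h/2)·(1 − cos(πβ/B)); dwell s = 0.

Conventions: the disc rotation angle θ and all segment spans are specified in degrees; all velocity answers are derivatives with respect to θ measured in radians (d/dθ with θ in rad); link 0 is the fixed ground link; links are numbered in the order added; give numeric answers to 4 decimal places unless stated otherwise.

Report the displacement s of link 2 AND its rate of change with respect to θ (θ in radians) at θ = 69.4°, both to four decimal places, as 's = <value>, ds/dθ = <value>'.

seg 1 [0°–64.6°] uniform, h=15: full span → s += 15 → s = 15.0000
seg 2 [64.6°–88°] simple-harmonic, h=8: θ=69.4° here. β=4.8, B=23.4. 8/2·(1 − cos(π·0.2051)) = 0.8022 → s = 15.8022
velocity in seg [64.6°–88°] (simple-harmonic), θ in radians: β = 4.8° = 0.0838 rad, B = 23.4° = 0.4084 rad; ds/dθ = (πh/(2B)) sin(πβ/B) = (π·8/(2·0.4084)) sin(π·0.2051) = 18.484377 mm/rad

s = 15.8022, ds/dθ = 18.4844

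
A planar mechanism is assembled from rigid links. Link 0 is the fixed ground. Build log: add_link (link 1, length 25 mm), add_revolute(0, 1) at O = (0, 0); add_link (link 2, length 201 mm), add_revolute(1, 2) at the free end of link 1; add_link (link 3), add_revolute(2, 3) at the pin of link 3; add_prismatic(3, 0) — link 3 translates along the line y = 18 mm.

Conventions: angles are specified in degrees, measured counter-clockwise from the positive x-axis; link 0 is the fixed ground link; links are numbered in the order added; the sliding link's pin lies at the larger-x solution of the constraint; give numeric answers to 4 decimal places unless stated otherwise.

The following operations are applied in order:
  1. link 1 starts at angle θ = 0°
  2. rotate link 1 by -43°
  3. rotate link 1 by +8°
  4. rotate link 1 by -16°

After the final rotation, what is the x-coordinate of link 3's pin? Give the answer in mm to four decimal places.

geometry: r = 25 mm, L = 201 mm, e = 18 mm; θ starts at 0°
rotate link 1 by -43°: θ ← 0° -43° = -43°
rotate link 1 by +8°: θ ← -43° +8° = -35°
rotate link 1 by -16°: θ ← -35° -16° = -51°
crank pin P = (r cos θ, r sin θ) = (15.733010, -19.428649)
h = r sin θ − e = -19.428649 − 18 = -37.428649
x = r cos θ + √(L² − h²) = 15.733010 + 197.484420 = 213.217430

213.2174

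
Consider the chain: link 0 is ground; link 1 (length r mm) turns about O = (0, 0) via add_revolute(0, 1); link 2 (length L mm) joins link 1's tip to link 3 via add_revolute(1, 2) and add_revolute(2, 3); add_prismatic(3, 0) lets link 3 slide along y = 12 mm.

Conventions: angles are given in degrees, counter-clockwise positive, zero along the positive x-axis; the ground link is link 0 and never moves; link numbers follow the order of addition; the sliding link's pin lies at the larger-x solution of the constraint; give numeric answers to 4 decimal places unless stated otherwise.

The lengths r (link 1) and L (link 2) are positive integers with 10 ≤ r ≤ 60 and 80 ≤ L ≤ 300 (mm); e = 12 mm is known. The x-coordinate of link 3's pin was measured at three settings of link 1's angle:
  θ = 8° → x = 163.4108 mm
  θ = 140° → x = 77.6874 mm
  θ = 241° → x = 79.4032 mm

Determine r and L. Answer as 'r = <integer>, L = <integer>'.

constraint per measurement: (x − r cos θ)² + (r sin θ − e)² = L²
subtracting the θ₁ and θ₂ equations cancels the r² and L² terms:
r = (x₁² − x₂²) / (2[(x₁cos θ₁ + e sin θ₁) − (x₂cos θ₂ + e sin θ₂)]) = 48.0000 → r = 48
L² = (x₁ − r cos θ₁)² + (r sin θ₁ − e)² = 13455.9944 → L = 116.0000 → L = 116
check at θ₃=241°: x = 79.4032 (printed 79.4032) ✓

r = 48, L = 116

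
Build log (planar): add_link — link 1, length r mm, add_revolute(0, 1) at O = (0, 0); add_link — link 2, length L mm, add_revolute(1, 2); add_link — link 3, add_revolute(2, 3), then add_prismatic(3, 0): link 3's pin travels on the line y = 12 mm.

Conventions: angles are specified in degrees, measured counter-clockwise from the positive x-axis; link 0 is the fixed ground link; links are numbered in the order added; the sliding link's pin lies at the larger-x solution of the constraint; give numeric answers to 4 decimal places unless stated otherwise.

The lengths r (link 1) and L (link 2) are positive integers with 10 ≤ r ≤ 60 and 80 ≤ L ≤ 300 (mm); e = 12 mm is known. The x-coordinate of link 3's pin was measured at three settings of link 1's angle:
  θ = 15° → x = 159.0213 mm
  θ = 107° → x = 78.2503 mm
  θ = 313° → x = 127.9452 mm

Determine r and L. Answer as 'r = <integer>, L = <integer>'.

constraint per measurement: (x − r cos θ)² + (r sin θ − e)² = L²
subtracting the θ₁ and θ₂ equations cancels the r² and L² terms:
r = (x₁² − x₂²) / (2[(x₁cos θ₁ + e sin θ₁) − (x₂cos θ₂ + e sin θ₂)]) = 57.0000 → r = 57
L² = (x₁ − r cos θ₁)² + (r sin θ₁ − e)² = 10815.9924 → L = 104.0000 → L = 104
check at θ₃=313°: x = 127.9452 (printed 127.9452) ✓

r = 57, L = 104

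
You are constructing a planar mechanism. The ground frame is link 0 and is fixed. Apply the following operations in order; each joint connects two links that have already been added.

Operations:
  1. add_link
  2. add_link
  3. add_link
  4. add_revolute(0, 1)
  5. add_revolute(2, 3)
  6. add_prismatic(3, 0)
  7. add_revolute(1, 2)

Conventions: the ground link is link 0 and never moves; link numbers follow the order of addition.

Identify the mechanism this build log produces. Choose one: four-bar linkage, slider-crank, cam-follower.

links: 4 (incl. ground); joints: 3 revolute, 1 prismatic, 0 higher (cam) pair, forming one closed loop
4 links, 3 revolutes + 1 prismatic in one loop → slider-crank

slider-crank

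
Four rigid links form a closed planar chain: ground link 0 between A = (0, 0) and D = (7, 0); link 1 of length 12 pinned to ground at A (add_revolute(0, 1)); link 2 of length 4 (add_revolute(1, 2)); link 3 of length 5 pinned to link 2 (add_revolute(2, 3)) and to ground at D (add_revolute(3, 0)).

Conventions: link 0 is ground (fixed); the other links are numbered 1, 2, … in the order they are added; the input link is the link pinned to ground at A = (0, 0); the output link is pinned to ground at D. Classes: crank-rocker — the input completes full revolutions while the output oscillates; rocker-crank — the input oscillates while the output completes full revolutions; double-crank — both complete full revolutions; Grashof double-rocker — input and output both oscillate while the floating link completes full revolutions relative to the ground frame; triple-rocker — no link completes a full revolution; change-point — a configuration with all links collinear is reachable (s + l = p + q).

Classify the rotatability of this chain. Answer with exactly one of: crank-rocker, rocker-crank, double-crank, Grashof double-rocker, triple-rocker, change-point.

lengths: ground=7, input=12, coupler=4, output=5
sorted: s=4 (shortest), l=12 (longest), p+q=12
s + l = 16 vs p + q = 12
s + l > p + q → non-Grashof → no link fully rotates → triple-rocker

triple-rocker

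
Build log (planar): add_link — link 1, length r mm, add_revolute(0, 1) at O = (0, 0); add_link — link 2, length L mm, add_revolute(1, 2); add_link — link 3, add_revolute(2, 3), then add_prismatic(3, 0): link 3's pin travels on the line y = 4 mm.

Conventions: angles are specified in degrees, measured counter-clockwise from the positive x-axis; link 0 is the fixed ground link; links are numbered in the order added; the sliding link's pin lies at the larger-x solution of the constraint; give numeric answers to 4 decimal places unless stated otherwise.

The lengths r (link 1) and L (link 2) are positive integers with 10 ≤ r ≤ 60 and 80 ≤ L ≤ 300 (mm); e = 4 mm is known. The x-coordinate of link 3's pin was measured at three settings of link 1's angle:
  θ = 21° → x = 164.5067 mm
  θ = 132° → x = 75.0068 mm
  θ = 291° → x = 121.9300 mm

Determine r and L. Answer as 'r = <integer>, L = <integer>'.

constraint per measurement: (x − r cos θ)² + (r sin θ − e)² = L²
subtracting the θ₁ and θ₂ equations cancels the r² and L² terms:
r = (x₁² − x₂²) / (2[(x₁cos θ₁ + e sin θ₁) − (x₂cos θ₂ + e sin θ₂)]) = 53.0000 → r = 53
L² = (x₁ − r cos θ₁)² + (r sin θ₁ − e)² = 13456.0014 → L = 116.0000 → L = 116
check at θ₃=291°: x = 121.9300 (printed 121.9300) ✓

r = 53, L = 116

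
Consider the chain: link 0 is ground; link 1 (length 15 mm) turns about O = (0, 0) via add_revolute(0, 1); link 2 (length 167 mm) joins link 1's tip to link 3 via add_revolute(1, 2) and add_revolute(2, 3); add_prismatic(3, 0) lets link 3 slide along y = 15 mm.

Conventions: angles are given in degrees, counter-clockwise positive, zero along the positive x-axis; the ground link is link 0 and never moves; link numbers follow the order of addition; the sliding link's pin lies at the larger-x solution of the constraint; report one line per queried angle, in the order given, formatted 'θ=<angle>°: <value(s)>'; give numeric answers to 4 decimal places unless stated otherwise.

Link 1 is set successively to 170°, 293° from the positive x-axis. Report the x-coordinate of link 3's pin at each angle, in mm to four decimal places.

geometry: r = 15 mm, L = 167 mm, e = 15 mm
θ=170°: crank pin P = (r cos θ, r sin θ) = (-14.772116, 2.604723)
θ=170°: h = r sin θ − e = 2.604723 − 15 = -12.395277
θ=170°: x = r cos θ + √(L² − h²) = -14.772116 + 166.539356 = 151.767240
θ=293°: crank pin P = (r cos θ, r sin θ) = (5.860967, -13.807573)
θ=293°: h = r sin θ − e = -13.807573 − 15 = -28.807573
θ=293°: x = r cos θ + √(L² − h²) = 5.860967 + 164.496577 = 170.357544

θ=170°: 151.7672
θ=293°: 170.3575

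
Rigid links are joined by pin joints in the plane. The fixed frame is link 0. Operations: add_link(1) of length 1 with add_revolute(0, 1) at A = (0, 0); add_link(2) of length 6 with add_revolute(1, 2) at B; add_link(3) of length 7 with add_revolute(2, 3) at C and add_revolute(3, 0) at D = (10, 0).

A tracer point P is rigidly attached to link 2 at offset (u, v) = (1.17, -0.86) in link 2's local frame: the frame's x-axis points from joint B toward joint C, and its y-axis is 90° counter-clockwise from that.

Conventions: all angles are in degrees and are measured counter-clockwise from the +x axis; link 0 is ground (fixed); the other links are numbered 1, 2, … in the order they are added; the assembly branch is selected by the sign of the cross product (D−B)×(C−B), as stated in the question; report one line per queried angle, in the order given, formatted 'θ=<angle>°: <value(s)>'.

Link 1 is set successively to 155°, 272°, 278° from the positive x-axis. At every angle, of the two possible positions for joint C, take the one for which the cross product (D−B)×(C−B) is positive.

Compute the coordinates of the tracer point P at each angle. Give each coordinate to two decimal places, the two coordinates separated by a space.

A=(0,0), D=(10.00,0)
θ=155°: B = A + 1.00·(cos155°, sin155°) = (-0.9063, 0.4226)
θ=155°: |BD| = 10.9145
θ=155°: circle(B,6.00) ∩ circle(D,7.00): a=4.8617, h=3.5162
θ=155°:   candidates: C₊=(4.0879,3.7480) cross=38.378; C₋=(3.8156,-3.2792) cross=-38.378
θ=155°:   branch + wants cross > 0 → take C=(4.0879,3.7480) (cross=38.378)
θ=155°: ex = (C−B)/|BC| = (0.8324,0.5542); ey = (-0.5542,0.8324)
θ=155°: P = B + 1.17·ex + -0.86·ey = (0.5442,0.3552)
θ=272°: B = A + 1.00·(cos272°, sin272°) = (0.0349, -0.9994)
θ=272°: |BD| = 10.0151
θ=272°: circle(B,6.00) ∩ circle(D,7.00): a=4.3585, h=4.1235
θ=272°:   candidates: C₊=(3.9602,3.5385) cross=41.297; C₋=(4.7831,-4.6674) cross=-41.297
θ=272°:   branch + wants cross > 0 → take C=(3.9602,3.5385) (cross=41.297)
θ=272°: ex = (C−B)/|BC| = (0.6542,0.7563); ey = (-0.7563,0.6542)
θ=272°: P = B + 1.17·ex + -0.86·ey = (1.4508,-0.6771)
θ=278°: B = A + 1.00·(cos278°, sin278°) = (0.1392, -0.9903)
θ=278°: |BD| = 9.9104
θ=278°: circle(B,6.00) ∩ circle(D,7.00): a=4.2993, h=4.1852
θ=278°:   candidates: C₊=(3.9988,3.6036) cross=41.477; C₋=(4.8352,-4.7249) cross=-41.477
θ=278°:   branch + wants cross > 0 → take C=(3.9988,3.6036) (cross=41.477)
θ=278°: ex = (C−B)/|BC| = (0.6433,0.7656); ey = (-0.7656,0.6433)
θ=278°: P = B + 1.17·ex + -0.86·ey = (1.5502,-0.6477)

θ=155°: 0.54 0.36
θ=272°: 1.45 -0.68
θ=278°: 1.55 -0.65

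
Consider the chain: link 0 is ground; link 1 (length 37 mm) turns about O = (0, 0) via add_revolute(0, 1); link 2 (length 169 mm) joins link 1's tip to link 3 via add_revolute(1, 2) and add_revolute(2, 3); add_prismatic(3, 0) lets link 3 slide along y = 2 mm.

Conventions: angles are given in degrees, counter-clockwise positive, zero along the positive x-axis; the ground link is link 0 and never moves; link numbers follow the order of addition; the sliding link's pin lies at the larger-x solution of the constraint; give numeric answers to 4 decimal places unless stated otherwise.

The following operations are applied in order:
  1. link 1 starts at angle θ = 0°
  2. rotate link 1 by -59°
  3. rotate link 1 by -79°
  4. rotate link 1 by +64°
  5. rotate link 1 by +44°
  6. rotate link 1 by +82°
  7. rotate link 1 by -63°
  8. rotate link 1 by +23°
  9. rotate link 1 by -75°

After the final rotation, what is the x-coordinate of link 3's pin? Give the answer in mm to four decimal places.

geometry: r = 37 mm, L = 169 mm, e = 2 mm; θ starts at 0°
rotate link 1 by -59°: θ ← 0° -59° = -59°
rotate link 1 by -79°: θ ← -59° -79° = -138°
rotate link 1 by +64°: θ ← -138° +64° = -74°
rotate link 1 by +44°: θ ← -74° +44° = -30°
rotate link 1 by +82°: θ ← -30° +82° = 52°
rotate link 1 by -63°: θ ← 52° -63° = -11°
rotate link 1 by +23°: θ ← -11° +23° = 12°
rotate link 1 by -75°: θ ← 12° -75° = -63°
crank pin P = (r cos θ, r sin θ) = (16.797648, -32.967241)
h = r sin θ − e = -32.967241 − 2 = -34.967241
x = r cos θ + √(L² − h²) = 16.797648 + 165.342953 = 182.140601

182.1406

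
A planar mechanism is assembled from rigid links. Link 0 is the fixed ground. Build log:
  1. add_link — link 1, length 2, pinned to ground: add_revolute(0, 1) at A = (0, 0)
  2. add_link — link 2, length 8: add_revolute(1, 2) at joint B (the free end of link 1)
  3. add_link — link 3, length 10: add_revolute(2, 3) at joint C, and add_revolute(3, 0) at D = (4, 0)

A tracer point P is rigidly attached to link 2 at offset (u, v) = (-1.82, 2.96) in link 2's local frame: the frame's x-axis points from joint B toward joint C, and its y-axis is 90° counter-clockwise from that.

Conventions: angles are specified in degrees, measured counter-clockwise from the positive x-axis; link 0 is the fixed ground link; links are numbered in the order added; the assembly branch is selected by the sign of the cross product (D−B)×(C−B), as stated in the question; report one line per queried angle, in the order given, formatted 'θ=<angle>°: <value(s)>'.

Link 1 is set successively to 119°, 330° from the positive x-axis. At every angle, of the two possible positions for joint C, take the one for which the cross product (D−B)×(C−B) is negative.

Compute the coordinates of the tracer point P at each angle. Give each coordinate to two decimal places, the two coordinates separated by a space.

A=(0,0), D=(4.00,0)
θ=119°: B = A + 2.00·(cos119°, sin119°) = (-0.9696, 1.7492)
θ=119°: |BD| = 5.2685
θ=119°: circle(B,8.00) ∩ circle(D,10.00): a=-0.7823, h=7.9617
θ=119°:   candidates: C₊=(0.9359,9.5190) cross=41.946; C₋=(-4.3510,-5.5010) cross=-41.946
θ=119°:   branch - wants cross < 0 → take C=(-4.3510,-5.5010) (cross=-41.946)
θ=119°: ex = (C−B)/|BC| = (-0.4227,-0.9063); ey = (0.9063,-0.4227)
θ=119°: P = B + -1.82·ex + 2.96·ey = (2.4822,2.1476)
θ=330°: B = A + 2.00·(cos330°, sin330°) = (1.7321, -1.0000)
θ=330°: |BD| = 2.4786
θ=330°: circle(B,8.00) ∩ circle(D,10.00): a=-6.0228, h=5.2656
θ=330°:   candidates: C₊=(-5.9032,1.3881) cross=13.051; C₋=(-1.6544,-8.2479) cross=-13.051
θ=330°:   branch - wants cross < 0 → take C=(-1.6544,-8.2479) (cross=-13.051)
θ=330°: ex = (C−B)/|BC| = (-0.4233,-0.9060); ey = (0.9060,-0.4233)
θ=330°: P = B + -1.82·ex + 2.96·ey = (5.1842,-0.6041)

θ=119°: 2.48 2.15
θ=330°: 5.18 -0.60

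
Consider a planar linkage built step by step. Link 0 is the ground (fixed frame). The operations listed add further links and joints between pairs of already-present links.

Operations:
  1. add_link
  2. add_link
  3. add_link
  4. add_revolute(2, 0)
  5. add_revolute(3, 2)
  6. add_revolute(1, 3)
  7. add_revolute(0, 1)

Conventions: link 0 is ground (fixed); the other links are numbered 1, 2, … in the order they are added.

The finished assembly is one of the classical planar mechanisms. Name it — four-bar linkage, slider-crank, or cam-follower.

links: 4 (incl. ground); joints: 4 revolute, 0 prismatic, 0 higher (cam) pair, forming one closed loop
4 links in a single 4R loop → four-bar linkage

four-bar linkage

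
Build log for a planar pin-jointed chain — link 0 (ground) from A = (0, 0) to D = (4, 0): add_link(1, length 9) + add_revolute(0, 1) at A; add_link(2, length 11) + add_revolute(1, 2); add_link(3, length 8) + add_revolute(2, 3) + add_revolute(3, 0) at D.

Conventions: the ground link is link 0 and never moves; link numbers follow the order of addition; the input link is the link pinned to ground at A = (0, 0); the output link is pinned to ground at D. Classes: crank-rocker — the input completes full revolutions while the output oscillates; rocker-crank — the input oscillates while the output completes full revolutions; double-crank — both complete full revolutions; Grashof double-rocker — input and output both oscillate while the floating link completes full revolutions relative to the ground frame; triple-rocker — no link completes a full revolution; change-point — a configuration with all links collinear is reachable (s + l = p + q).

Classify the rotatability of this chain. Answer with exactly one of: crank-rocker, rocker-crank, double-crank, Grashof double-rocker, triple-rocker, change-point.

lengths: ground=4, input=9, coupler=11, output=8
sorted: s=4 (shortest), l=11 (longest), p+q=17
s + l = 15 vs p + q = 17
s + l < p + q (Grashof) with shortest = ground link → double-crank

double-crank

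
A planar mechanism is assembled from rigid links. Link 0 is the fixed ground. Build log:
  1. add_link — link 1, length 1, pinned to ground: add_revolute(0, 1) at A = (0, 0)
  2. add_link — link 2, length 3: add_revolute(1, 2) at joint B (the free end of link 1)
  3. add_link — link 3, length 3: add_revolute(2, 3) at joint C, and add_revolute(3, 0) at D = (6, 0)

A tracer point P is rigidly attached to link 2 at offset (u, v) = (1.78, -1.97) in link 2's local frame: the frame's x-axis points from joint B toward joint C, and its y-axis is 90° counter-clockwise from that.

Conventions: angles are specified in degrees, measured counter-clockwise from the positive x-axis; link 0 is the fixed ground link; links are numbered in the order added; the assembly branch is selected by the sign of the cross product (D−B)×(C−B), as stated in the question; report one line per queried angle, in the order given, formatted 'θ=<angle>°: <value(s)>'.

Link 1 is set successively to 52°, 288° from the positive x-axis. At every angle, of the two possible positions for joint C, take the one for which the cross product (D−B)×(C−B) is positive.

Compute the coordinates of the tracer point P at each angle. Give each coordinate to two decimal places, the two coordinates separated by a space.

A=(0,0), D=(6.00,0)
θ=52°: B = A + 1.00·(cos52°, sin52°) = (0.6157, 0.7880)
θ=52°: |BD| = 5.4417
θ=52°: circle(B,3.00) ∩ circle(D,3.00): a=2.7208, h=1.2637
θ=52°:   candidates: C₊=(3.4908,1.6444) cross=6.877; C₋=(3.1248,-0.8564) cross=-6.877
θ=52°:   branch + wants cross > 0 → take C=(3.4908,1.6444) (cross=6.877)
θ=52°: ex = (C−B)/|BC| = (0.9584,0.2855); ey = (-0.2855,0.9584)
θ=52°: P = B + 1.78·ex + -1.97·ey = (2.8840,-0.5919)
θ=288°: B = A + 1.00·(cos288°, sin288°) = (0.3090, -0.9511)
θ=288°: |BD| = 5.7699
θ=288°: circle(B,3.00) ∩ circle(D,3.00): a=2.8850, h=0.8228
θ=288°:   candidates: C₊=(3.0189,0.3360) cross=4.748; C₋=(3.2901,-1.2871) cross=-4.748
θ=288°:   branch + wants cross > 0 → take C=(3.0189,0.3360) (cross=4.748)
θ=288°: ex = (C−B)/|BC| = (0.9033,0.4290); ey = (-0.4290,0.9033)
θ=288°: P = B + 1.78·ex + -1.97·ey = (2.7621,-1.9669)

θ=52°: 2.88 -0.59
θ=288°: 2.76 -1.97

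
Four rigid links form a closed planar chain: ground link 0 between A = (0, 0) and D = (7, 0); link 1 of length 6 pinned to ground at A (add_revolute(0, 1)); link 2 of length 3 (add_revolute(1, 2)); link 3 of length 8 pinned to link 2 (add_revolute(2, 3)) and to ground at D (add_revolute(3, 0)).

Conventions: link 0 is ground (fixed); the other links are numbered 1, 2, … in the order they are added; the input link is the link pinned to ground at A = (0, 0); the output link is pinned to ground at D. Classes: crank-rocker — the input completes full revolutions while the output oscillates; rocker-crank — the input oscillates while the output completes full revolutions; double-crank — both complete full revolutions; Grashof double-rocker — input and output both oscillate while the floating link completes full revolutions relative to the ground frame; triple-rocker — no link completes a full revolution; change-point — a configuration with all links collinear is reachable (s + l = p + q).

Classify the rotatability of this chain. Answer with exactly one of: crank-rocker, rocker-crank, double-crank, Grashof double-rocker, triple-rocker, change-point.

lengths: ground=7, input=6, coupler=3, output=8
sorted: s=3 (shortest), l=8 (longest), p+q=13
s + l = 11 vs p + q = 13
s + l < p + q (Grashof) with shortest = coupler link → Grashof double-rocker

Grashof double-rocker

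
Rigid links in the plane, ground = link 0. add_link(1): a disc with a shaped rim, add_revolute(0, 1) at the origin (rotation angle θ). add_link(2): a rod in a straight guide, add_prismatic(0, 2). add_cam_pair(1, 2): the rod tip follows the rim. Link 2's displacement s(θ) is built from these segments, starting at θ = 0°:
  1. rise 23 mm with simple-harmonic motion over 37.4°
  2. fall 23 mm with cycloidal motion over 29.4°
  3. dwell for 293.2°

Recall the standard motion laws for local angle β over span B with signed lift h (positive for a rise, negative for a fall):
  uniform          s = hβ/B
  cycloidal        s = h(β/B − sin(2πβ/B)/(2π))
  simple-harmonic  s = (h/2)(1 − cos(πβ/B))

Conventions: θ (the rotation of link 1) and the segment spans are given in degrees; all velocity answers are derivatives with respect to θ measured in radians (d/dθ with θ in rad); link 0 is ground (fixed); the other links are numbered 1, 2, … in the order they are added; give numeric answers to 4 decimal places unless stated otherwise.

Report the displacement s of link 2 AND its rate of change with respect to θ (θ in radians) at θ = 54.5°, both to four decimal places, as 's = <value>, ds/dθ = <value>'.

segment 1 (0° to 37.4°, simple-harmonic, h = 23) is passed completely: s = 0.0000 + (23) = 23.0000
θ = 54.5° falls in segment 2 (37.4° to 66.8°, cycloidal, h = -23): β = 54.5 − 37.4 = 17.1°, B = 29.4°; Δs = -23·(0.5816 − sin(2π·0.5816)/(2π)) = -15.1739; s = 23.0000 − 15.1739 = 7.8261
velocity in seg [37.4°–66.8°] (cycloidal), θ in radians: β = 17.1° = 0.2985 rad, B = 29.4° = 0.5131 rad; ds/dθ = (h/B)(1 − cos(2πβ/B)) = ((-23)/0.5131)(1 − cos(2π·0.5816)) = -83.878547 mm/rad

s = 7.8261, ds/dθ = -83.8785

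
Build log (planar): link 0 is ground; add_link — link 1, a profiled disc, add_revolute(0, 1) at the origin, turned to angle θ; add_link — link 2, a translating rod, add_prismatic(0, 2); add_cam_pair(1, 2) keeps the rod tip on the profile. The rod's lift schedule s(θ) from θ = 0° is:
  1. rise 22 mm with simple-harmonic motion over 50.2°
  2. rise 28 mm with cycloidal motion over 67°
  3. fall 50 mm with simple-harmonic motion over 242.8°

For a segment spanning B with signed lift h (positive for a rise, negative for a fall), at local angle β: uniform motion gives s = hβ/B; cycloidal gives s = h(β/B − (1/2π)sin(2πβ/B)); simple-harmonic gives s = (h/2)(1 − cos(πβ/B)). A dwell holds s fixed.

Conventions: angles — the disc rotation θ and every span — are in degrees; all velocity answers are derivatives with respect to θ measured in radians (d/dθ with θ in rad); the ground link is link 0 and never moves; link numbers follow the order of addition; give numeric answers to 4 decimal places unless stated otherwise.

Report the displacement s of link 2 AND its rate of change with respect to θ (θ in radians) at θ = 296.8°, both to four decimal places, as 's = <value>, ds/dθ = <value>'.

seg 1 [0°–50.2°] simple-harmonic, h=22: full span → s += 22 → s = 22.0000
seg 2 [50.2°–117.2°] cycloidal, h=28: full span → s += 28 → s = 50.0000
seg 3 [117.2°–360°] simple-harmonic, h=-50: θ=296.8° here. β=179.6, B=242.8. -50/2·(1 − cos(π·0.7397)) = -42.0967 → s = 7.9033
velocity in seg [117.2°–360°] (simple-harmonic), θ in radians: β = 179.6° = 3.1346 rad, B = 242.8° = 4.2377 rad; ds/dθ = (πh/(2B)) sin(πβ/B) = (π·(-50)/(2·4.2377)) sin(π·0.7397) = -13.522352 mm/rad

s = 7.9033, ds/dθ = -13.5224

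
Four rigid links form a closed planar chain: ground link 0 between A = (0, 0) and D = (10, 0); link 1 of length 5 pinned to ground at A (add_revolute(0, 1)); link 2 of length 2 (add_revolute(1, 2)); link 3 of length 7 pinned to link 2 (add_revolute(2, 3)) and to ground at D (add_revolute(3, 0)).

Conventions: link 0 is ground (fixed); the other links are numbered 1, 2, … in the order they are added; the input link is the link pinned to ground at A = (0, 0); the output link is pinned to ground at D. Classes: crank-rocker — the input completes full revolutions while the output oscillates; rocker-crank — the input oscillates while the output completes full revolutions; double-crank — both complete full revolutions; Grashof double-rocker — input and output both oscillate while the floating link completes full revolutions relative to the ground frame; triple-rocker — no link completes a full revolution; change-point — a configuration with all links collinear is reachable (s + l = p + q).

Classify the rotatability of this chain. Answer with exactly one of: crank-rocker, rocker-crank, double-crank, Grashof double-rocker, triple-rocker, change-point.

lengths: ground=10, input=5, coupler=2, output=7
sorted: s=2 (shortest), l=10 (longest), p+q=12
s + l = 12 vs p + q = 12
s + l = p + q → change-point (collinear configuration reachable)

change-point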